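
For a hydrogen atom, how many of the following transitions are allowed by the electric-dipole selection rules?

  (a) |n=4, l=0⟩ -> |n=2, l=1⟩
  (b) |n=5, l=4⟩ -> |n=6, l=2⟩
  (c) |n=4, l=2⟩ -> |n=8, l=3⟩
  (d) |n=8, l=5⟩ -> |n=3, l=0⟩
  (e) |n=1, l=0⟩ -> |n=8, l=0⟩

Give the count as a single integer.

2

(a) allowed
(b) forbidden — Δl = -2 (E1 requires Δl = ±1)
(c) allowed
(d) forbidden — Δl = -5 (E1 requires Δl = ±1)
(e) forbidden — Δl = +0 (E1 requires Δl = ±1)
Total allowed: 2 of 5.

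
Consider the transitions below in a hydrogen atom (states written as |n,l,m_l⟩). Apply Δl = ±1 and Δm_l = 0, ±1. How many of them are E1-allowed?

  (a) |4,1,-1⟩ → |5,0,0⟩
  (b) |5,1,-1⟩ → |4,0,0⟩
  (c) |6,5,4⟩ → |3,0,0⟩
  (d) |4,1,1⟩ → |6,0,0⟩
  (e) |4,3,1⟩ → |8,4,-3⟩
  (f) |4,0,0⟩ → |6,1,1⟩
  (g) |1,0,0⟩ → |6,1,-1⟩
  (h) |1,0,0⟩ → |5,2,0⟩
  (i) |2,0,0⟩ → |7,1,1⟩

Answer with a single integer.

(a) allowed
(b) allowed
(c) forbidden — Δl = -5 (E1 requires Δl = ±1); Δm_l = -4 (E1 requires Δm_l = 0, ±1)
(d) allowed
(e) forbidden — Δm_l = -4 (E1 requires Δm_l = 0, ±1)
(f) allowed
(g) allowed
(h) forbidden — Δl = +2 (E1 requires Δl = ±1)
(i) allowed
Total allowed: 6 of 9.

6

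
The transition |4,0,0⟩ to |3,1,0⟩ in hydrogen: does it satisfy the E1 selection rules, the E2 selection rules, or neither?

Δl = 1 − 0 = +1; l_i + l_f = 1.
Δm_l = +0.
E1 (Δl = ±1, |Δm_l| ≤ 1): satisfied.
E2 (Δl = 0,±2, l_i+l_f ≥ 2, |Δm_l| ≤ 2): not satisfied.

E1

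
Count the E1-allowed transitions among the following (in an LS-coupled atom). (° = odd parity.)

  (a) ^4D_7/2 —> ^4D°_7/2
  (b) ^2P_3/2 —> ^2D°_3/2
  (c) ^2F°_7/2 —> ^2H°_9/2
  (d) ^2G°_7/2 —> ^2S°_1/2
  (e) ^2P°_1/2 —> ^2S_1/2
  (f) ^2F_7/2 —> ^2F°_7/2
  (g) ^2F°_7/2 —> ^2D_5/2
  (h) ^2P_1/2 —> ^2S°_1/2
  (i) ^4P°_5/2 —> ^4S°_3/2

6

(a) allowed
(b) allowed
(c) forbidden (parity, ΔL fail)
(d) forbidden (parity, ΔL, ΔJ fail)
(e) allowed
(f) allowed
(g) allowed
(h) allowed
(i) forbidden (parity fails)
Total allowed: 6 of 9.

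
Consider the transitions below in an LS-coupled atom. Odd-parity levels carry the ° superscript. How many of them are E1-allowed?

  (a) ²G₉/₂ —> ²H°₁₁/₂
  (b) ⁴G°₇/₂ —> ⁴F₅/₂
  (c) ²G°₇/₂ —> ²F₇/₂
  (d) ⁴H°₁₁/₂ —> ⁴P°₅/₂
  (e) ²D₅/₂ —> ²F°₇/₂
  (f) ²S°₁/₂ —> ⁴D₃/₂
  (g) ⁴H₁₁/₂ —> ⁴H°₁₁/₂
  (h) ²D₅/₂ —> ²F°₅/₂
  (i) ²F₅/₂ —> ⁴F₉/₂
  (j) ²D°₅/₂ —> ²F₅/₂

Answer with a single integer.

(a) allowed
(b) allowed
(c) allowed
(d) forbidden (parity, ΔL, ΔJ fail)
(e) allowed
(f) forbidden (ΔS, ΔL fail)
(g) allowed
(h) allowed
(i) forbidden (parity, ΔS, ΔJ fail)
(j) allowed
Total allowed: 7 of 10.

7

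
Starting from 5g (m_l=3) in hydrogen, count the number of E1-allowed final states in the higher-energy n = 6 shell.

E1 requires Δl = ±1, so l_f ∈ {3, 5}; with 0 ≤ l_f ≤ n_f−1 = 5, the allowed l_f values are {3, 5}.
For l_f = 3: m_f ∈ {m_i−1, m_i, m_i+1} ∩ [−3, 3] = {2, 3} → 2 states.
For l_f = 5: m_f ∈ {m_i−1, m_i, m_i+1} ∩ [−5, 5] = {2, 3, 4} → 3 states.
Total: 5.

5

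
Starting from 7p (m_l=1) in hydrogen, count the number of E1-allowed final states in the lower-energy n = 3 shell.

4

E1 requires Δl = ±1, so l_f ∈ {0, 2}; with 0 ≤ l_f ≤ n_f−1 = 2, the allowed l_f values are {0, 2}.
For l_f = 0: m_f ∈ {m_i−1, m_i, m_i+1} ∩ [−0, 0] = {0} → 1 state.
For l_f = 2: m_f ∈ {m_i−1, m_i, m_i+1} ∩ [−2, 2] = {0, 1, 2} → 3 states.
Total: 4.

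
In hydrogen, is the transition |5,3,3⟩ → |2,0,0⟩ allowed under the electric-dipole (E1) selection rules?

Initial l = 3, final l = 0, so Δl = -3. E1 requires Δl = ±1: violated.
Δm_l = 0 − (3) = -3. E1 requires Δm_l = 0, ±1: violated.
The transition is electric-dipole forbidden.

forbidden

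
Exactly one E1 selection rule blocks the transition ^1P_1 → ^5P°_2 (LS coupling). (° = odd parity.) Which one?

Initial level: S=0, L=1, J=1, parity even. Final level: S=2, L=1, J=2, parity odd.
Parity must change: even → odd — ok.
ΔS = 0: S: 0 → 2 — fails.
ΔL = 0, ±1 (not L=0↔0): L: 1 → 1, ΔL = +0 — ok.
ΔJ = 0, ±1 (not J=0↔0): J: 1 → 2, ΔJ = +1 — ok.

the ΔS = 0 rule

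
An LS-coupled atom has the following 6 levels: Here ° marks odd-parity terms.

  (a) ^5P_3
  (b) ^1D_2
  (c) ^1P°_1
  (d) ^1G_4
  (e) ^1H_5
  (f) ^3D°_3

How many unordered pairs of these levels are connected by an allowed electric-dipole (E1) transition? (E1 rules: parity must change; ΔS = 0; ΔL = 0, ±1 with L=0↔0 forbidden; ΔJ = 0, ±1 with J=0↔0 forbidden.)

1

(a)–(b): forbidden (parity, ΔS).
(a)–(c): forbidden (ΔS, ΔJ).
(a)–(d): forbidden (parity, ΔS, ΔL).
(a)–(e): forbidden (parity, ΔS, ΔL, ΔJ).
(a)–(f): forbidden (ΔS).
(b)–(c): allowed.
(b)–(d): forbidden (parity, ΔL, ΔJ).
(b)–(e): forbidden (parity, ΔL, ΔJ).
(b)–(f): forbidden (ΔS).
(c)–(d): forbidden (ΔL, ΔJ).
(c)–(e): forbidden (ΔL, ΔJ).
(c)–(f): forbidden (parity, ΔS, ΔJ).
(d)–(e): forbidden (parity).
(d)–(f): forbidden (ΔS, ΔL).
(e)–(f): forbidden (ΔS, ΔL, ΔJ).
Allowed pairs: 1 of 15.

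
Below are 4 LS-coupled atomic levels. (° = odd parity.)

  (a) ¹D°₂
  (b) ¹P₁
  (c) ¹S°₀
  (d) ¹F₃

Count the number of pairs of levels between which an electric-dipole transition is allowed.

3

(a)–(b): allowed.
(a)–(c): forbidden (parity, ΔL, ΔJ).
(a)–(d): allowed.
(b)–(c): allowed.
(b)–(d): forbidden (parity, ΔL, ΔJ).
(c)–(d): forbidden (ΔL, ΔJ).
Allowed pairs: 3 of 6.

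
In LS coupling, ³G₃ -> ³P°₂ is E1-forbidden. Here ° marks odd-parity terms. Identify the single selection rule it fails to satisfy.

Reading off the term symbols: S 1→1, L 4→1, J 3→2, parity even→odd.
Parity must change: even → odd — ✓.
ΔS = 0: S: 1 → 1 — ✓.
ΔL = 0, ±1 (not L=0↔0): L: 4 → 1, ΔL = -3 — ✗.
ΔJ = 0, ±1 (not J=0↔0): J: 3 → 2, ΔJ = -1 — ✓.

the ΔL = 0, ±1 rule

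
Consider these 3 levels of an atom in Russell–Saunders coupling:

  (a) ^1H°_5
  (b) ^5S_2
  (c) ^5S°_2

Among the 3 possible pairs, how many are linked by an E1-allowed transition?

0

(a)–(b): forbidden (ΔS, ΔL, ΔJ).
(a)–(c): forbidden (parity, ΔS, ΔL, ΔJ).
(b)–(c): forbidden (ΔL).
Allowed pairs: 0 of 3.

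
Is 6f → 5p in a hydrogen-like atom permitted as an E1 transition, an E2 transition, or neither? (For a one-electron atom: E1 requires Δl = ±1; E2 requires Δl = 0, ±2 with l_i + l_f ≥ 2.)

Δl = 1 − 3 = -2; l_i + l_f = 4.
E1 (Δl = ±1): not satisfied.
E2 (Δl = 0,±2, l_i+l_f ≥ 2): satisfied.

E2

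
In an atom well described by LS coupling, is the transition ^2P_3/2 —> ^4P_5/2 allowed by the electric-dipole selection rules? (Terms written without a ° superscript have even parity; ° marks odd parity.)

forbidden

Initial level: S=1/2, L=1, J=3/2, parity even. Final level: S=3/2, L=1, J=5/2, parity even.
Parity must change: even → even — fails.
ΔS = 0: S: 1/2 → 3/2 — fails.
ΔL = 0, ±1 (not L=0↔0): L: 1 → 1, ΔL = +0 — passes.
ΔJ = 0, ±1 (not J=0↔0): J: 3/2 → 5/2, ΔJ = +1 — passes.
Rule(s) violated: parity, ΔS.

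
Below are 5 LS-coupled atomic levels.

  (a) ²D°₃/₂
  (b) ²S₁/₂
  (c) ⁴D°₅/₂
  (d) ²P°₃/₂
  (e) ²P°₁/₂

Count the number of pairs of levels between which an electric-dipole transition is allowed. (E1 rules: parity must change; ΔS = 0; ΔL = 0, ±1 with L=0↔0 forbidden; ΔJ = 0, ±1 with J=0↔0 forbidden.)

(a)–(b): forbidden (ΔL).
(a)–(c): forbidden (parity, ΔS).
(a)–(d): forbidden (parity).
(a)–(e): forbidden (parity).
(b)–(c): forbidden (ΔS, ΔL, ΔJ).
(b)–(d): allowed.
(b)–(e): allowed.
(c)–(d): forbidden (parity, ΔS).
(c)–(e): forbidden (parity, ΔS, ΔJ).
(d)–(e): forbidden (parity).
Allowed pairs: 2 of 10.

2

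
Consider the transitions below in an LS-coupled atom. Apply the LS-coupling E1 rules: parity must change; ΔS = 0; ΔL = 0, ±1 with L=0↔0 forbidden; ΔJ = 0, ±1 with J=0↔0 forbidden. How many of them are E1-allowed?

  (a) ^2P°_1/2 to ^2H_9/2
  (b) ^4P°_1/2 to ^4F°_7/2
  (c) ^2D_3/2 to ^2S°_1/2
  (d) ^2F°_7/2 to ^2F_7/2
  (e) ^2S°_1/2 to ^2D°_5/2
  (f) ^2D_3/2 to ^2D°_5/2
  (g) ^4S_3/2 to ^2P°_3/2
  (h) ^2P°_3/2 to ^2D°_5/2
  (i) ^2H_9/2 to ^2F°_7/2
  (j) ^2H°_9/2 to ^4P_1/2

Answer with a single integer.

2

(a) forbidden (ΔL, ΔJ fail)
(b) forbidden (parity, ΔL, ΔJ fail)
(c) forbidden (ΔL fails)
(d) allowed
(e) forbidden (parity, ΔL, ΔJ fail)
(f) allowed
(g) forbidden (ΔS fails)
(h) forbidden (parity fails)
(i) forbidden (ΔL fails)
(j) forbidden (ΔS, ΔL, ΔJ fail)
Total allowed: 2 of 10.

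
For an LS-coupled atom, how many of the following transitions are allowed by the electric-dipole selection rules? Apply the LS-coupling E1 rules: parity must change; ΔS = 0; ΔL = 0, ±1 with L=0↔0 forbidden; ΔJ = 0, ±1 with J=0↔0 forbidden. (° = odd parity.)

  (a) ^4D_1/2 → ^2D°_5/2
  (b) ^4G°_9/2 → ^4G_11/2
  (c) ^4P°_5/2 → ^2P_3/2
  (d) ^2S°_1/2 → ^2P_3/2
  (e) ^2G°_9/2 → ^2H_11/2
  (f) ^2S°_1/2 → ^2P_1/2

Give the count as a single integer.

4

(a) forbidden (ΔS, ΔJ fail)
(b) allowed
(c) forbidden (ΔS fails)
(d) allowed
(e) allowed
(f) allowed
Total allowed: 4 of 6.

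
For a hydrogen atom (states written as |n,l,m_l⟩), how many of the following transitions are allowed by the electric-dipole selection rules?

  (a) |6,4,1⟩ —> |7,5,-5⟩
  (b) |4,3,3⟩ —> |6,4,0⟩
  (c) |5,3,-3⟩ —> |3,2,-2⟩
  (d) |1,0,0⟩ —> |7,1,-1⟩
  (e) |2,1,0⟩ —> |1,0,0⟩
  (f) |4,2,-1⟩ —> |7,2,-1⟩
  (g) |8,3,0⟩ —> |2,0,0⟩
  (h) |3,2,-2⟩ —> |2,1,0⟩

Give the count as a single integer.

(a) forbidden — Δm_l = -6 (E1 requires Δm_l = 0, ±1)
(b) forbidden — Δm_l = -3 (E1 requires Δm_l = 0, ±1)
(c) allowed
(d) allowed
(e) allowed
(f) forbidden — Δl = +0 (E1 requires Δl = ±1)
(g) forbidden — Δl = -3 (E1 requires Δl = ±1)
(h) forbidden — Δm_l = +2 (E1 requires Δm_l = 0, ±1)
Total allowed: 3 of 8.

3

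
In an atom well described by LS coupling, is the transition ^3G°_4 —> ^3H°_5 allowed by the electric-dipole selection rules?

Parity must change: odd → odd — ✗.
ΔS = 0: S: 1 → 1 — ✓.
ΔL = 0, ±1 (not L=0↔0): L: 4 → 5, ΔL = +1 — ✓.
ΔJ = 0, ±1 (not J=0↔0): J: 4 → 5, ΔJ = +1 — ✓.
Rule(s) violated: parity.

forbidden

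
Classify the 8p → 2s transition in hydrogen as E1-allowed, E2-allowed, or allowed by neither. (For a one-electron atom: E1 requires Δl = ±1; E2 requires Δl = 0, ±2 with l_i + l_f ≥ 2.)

Δl = 0 − 1 = -1; l_i + l_f = 1.
E1 (Δl = ±1): satisfied.
E2 (Δl = 0,±2, l_i+l_f ≥ 2): not satisfied.

E1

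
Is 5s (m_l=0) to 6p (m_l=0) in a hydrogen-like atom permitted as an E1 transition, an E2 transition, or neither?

Δl = 1 − 0 = +1; l_i + l_f = 1.
Δm_l = +0.
E1 (Δl = ±1, |Δm_l| ≤ 1): satisfied.
E2 (Δl = 0,±2, l_i+l_f ≥ 2, |Δm_l| ≤ 2): not satisfied.

E1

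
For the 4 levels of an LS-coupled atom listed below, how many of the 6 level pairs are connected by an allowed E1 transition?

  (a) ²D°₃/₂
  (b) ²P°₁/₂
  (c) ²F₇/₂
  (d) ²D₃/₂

(a)–(b): forbidden (parity).
(a)–(c): forbidden (ΔJ).
(a)–(d): allowed.
(b)–(c): forbidden (ΔL, ΔJ).
(b)–(d): allowed.
(c)–(d): forbidden (parity, ΔJ).
Allowed pairs: 2 of 6.

2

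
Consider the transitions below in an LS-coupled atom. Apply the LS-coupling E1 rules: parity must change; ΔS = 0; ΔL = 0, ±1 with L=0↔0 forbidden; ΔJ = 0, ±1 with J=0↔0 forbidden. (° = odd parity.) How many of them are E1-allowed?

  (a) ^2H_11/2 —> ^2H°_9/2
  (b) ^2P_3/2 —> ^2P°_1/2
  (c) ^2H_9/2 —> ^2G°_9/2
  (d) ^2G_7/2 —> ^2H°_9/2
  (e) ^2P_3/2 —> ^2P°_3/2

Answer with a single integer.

(a) allowed
(b) allowed
(c) allowed
(d) allowed
(e) allowed
Total allowed: 5 of 5.

5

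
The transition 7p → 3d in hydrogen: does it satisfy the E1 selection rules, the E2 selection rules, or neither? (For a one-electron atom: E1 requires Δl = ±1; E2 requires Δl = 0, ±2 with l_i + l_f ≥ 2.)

E1

Δl = 2 − 1 = +1; l_i + l_f = 3.
E1 (Δl = ±1): satisfied.
E2 (Δl = 0,±2, l_i+l_f ≥ 2): not satisfied.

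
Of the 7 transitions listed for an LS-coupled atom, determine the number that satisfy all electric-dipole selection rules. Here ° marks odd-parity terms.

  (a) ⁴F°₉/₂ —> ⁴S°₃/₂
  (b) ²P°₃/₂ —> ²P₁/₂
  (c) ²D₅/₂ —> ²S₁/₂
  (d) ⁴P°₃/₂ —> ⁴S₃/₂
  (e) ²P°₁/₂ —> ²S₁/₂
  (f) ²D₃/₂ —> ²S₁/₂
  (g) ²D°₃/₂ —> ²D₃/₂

4

(a) forbidden (parity, ΔL, ΔJ fail)
(b) allowed
(c) forbidden (parity, ΔL, ΔJ fail)
(d) allowed
(e) allowed
(f) forbidden (parity, ΔL fail)
(g) allowed
Total allowed: 4 of 7.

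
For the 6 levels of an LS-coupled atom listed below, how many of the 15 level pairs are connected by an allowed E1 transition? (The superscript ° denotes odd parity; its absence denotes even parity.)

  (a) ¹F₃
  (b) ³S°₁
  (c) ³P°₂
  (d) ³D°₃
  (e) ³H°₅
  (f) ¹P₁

(a)–(b): forbidden (ΔS, ΔL, ΔJ).
(a)–(c): forbidden (ΔS, ΔL).
(a)–(d): forbidden (ΔS).
(a)–(e): forbidden (ΔS, ΔL, ΔJ).
(a)–(f): forbidden (parity, ΔL, ΔJ).
(b)–(c): forbidden (parity).
(b)–(d): forbidden (parity, ΔL, ΔJ).
(b)–(e): forbidden (parity, ΔL, ΔJ).
(b)–(f): forbidden (ΔS).
(c)–(d): forbidden (parity).
(c)–(e): forbidden (parity, ΔL, ΔJ).
(c)–(f): forbidden (ΔS).
(d)–(e): forbidden (parity, ΔL, ΔJ).
(d)–(f): forbidden (ΔS, ΔJ).
(e)–(f): forbidden (ΔS, ΔL, ΔJ).
Allowed pairs: 0 of 15.

0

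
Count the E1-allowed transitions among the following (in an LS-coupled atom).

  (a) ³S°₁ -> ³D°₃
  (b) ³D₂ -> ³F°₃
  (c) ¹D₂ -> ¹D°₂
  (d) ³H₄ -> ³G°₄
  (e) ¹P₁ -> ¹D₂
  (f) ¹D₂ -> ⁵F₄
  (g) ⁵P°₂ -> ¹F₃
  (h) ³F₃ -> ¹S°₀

3

(a) forbidden (parity, ΔL, ΔJ fail)
(b) allowed
(c) allowed
(d) allowed
(e) forbidden (parity fails)
(f) forbidden (parity, ΔS, ΔJ fail)
(g) forbidden (ΔS, ΔL fail)
(h) forbidden (ΔS, ΔL, ΔJ fail)
Total allowed: 3 of 8.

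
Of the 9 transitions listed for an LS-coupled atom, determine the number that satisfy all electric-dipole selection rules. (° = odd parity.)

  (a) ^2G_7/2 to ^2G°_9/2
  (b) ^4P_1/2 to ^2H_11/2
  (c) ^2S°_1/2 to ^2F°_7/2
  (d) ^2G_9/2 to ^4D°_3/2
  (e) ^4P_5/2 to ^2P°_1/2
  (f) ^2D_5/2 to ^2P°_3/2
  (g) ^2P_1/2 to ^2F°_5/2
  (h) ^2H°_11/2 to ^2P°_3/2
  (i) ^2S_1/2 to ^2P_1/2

(a) allowed
(b) forbidden (parity, ΔS, ΔL, ΔJ fail)
(c) forbidden (parity, ΔL, ΔJ fail)
(d) forbidden (ΔS, ΔL, ΔJ fail)
(e) forbidden (ΔS, ΔJ fail)
(f) allowed
(g) forbidden (ΔL, ΔJ fail)
(h) forbidden (parity, ΔL, ΔJ fail)
(i) forbidden (parity fails)
Total allowed: 2 of 9.

2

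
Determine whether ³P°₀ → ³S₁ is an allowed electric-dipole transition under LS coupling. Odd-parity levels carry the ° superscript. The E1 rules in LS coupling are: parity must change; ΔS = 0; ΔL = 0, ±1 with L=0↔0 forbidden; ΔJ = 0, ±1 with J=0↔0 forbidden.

ΔL = 0, ±1 (not L=0↔0): L: 1 → 0, ΔL = -1 — passes.
Parity must change: odd → even — passes.
ΔS = 0: S: 1 → 1 — passes.
ΔJ = 0, ±1 (not J=0↔0): J: 0 → 1, ΔJ = +1 — passes.
All four E1 rules are satisfied.

allowed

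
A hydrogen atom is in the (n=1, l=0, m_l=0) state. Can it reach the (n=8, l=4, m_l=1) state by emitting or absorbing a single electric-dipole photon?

forbidden

l: 0 → 4 (Δl = +4). Δl = ±1 fails.
Δm_l = 1 − (0) = +1. E1 requires Δm_l = 0, ±1: ok.
The transition is electric-dipole forbidden.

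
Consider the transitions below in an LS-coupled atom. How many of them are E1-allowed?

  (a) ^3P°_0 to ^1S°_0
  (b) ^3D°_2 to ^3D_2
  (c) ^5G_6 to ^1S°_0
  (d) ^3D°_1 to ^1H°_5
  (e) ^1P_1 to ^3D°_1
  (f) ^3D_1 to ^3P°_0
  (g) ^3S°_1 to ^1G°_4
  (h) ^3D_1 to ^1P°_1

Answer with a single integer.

(a) forbidden (parity, ΔS, ΔJ fail)
(b) allowed
(c) forbidden (ΔS, ΔL, ΔJ fail)
(d) forbidden (parity, ΔS, ΔL, ΔJ fail)
(e) forbidden (ΔS fails)
(f) allowed
(g) forbidden (parity, ΔS, ΔL, ΔJ fail)
(h) forbidden (ΔS fails)
Total allowed: 2 of 8.

2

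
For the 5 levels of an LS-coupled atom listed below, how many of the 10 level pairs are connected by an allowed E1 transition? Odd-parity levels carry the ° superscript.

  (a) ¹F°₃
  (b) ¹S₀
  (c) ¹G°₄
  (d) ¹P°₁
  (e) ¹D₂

(a)–(b): forbidden (ΔL, ΔJ).
(a)–(c): forbidden (parity).
(a)–(d): forbidden (parity, ΔL, ΔJ).
(a)–(e): allowed.
(b)–(c): forbidden (ΔL, ΔJ).
(b)–(d): allowed.
(b)–(e): forbidden (parity, ΔL, ΔJ).
(c)–(d): forbidden (parity, ΔL, ΔJ).
(c)–(e): forbidden (ΔL, ΔJ).
(d)–(e): allowed.
Allowed pairs: 3 of 10.

3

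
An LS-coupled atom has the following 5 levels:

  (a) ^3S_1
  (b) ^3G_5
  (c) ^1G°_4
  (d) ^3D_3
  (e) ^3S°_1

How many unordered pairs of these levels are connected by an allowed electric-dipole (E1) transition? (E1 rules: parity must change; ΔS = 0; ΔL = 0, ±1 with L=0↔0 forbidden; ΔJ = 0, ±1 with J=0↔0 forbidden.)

0

(a)–(b): forbidden (parity, ΔL, ΔJ).
(a)–(c): forbidden (ΔS, ΔL, ΔJ).
(a)–(d): forbidden (parity, ΔL, ΔJ).
(a)–(e): forbidden (ΔL).
(b)–(c): forbidden (ΔS).
(b)–(d): forbidden (parity, ΔL, ΔJ).
(b)–(e): forbidden (ΔL, ΔJ).
(c)–(d): forbidden (ΔS, ΔL).
(c)–(e): forbidden (parity, ΔS, ΔL, ΔJ).
(d)–(e): forbidden (ΔL, ΔJ).
Allowed pairs: 0 of 10.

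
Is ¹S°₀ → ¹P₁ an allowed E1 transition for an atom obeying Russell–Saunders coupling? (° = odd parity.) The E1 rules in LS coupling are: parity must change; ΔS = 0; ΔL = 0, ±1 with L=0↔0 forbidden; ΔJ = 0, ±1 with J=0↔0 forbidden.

allowed

Parity must change: odd → even — ✓.
ΔL = 0, ±1 (not L=0↔0): L: 0 → 1, ΔL = +1 — ✓.
ΔS = 0: S: 0 → 0 — ✓.
ΔJ = 0, ±1 (not J=0↔0): J: 0 → 1, ΔJ = +1 — ✓.
All four E1 rules are satisfied.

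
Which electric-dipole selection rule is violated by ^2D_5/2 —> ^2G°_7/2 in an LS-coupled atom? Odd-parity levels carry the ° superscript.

the ΔL = 0, ±1 rule

Initial level: S=1/2, L=2, J=5/2, parity even. Final level: S=1/2, L=4, J=7/2, parity odd.
Parity must change: even → odd — ✓.
ΔS = 0: S: 1/2 → 1/2 — ✓.
ΔL = 0, ±1 (not L=0↔0): L: 2 → 4, ΔL = +2 — ✗.
ΔJ = 0, ±1 (not J=0↔0): J: 5/2 → 7/2, ΔJ = +1 — ✓.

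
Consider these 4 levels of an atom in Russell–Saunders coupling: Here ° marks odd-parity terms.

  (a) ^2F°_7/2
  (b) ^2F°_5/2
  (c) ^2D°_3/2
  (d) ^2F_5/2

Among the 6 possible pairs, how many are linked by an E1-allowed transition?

3

(a)–(b): forbidden (parity).
(a)–(c): forbidden (parity, ΔJ).
(a)–(d): allowed.
(b)–(c): forbidden (parity).
(b)–(d): allowed.
(c)–(d): allowed.
Allowed pairs: 3 of 6.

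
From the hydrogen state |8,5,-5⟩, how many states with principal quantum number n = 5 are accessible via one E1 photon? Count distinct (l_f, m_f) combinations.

E1 requires Δl = ±1, so l_f ∈ {4, 6}; with 0 ≤ l_f ≤ n_f−1 = 4, the allowed l_f values are {4}.
For l_f = 4: m_f ∈ {m_i−1, m_i, m_i+1} ∩ [−4, 4] = {-4} → 1 state.
Total: 1.

1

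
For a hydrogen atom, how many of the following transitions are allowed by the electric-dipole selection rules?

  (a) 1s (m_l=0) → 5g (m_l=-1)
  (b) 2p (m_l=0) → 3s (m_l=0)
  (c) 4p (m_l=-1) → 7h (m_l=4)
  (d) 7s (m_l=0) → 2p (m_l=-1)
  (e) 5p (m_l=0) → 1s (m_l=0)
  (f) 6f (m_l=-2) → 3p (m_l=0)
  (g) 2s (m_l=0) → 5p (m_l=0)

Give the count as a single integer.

(a) forbidden — Δl = +4 (E1 requires Δl = ±1)
(b) allowed
(c) forbidden — Δl = +4 (E1 requires Δl = ±1); Δm_l = +5 (E1 requires Δm_l = 0, ±1)
(d) allowed
(e) allowed
(f) forbidden — Δl = -2 (E1 requires Δl = ±1); Δm_l = +2 (E1 requires Δm_l = 0, ±1)
(g) allowed
Total allowed: 4 of 7.

4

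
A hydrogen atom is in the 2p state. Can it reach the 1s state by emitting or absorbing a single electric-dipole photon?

allowed

Δl = 0 − 1 = -1; the E1 rule Δl = ±1 is satisfied.
All E1 selection rules are satisfied.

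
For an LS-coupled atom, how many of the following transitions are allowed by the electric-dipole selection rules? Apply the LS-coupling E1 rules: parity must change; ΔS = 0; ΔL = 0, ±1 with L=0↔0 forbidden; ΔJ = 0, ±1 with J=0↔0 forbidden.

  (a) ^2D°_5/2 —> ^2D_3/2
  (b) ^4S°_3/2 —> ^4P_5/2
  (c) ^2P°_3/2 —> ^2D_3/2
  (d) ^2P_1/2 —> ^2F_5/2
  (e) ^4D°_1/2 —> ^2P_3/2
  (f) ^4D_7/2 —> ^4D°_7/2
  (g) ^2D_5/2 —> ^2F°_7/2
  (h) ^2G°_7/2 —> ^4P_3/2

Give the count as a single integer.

5

(a) allowed
(b) allowed
(c) allowed
(d) forbidden (parity, ΔL, ΔJ fail)
(e) forbidden (ΔS fails)
(f) allowed
(g) allowed
(h) forbidden (ΔS, ΔL, ΔJ fail)
Total allowed: 5 of 8.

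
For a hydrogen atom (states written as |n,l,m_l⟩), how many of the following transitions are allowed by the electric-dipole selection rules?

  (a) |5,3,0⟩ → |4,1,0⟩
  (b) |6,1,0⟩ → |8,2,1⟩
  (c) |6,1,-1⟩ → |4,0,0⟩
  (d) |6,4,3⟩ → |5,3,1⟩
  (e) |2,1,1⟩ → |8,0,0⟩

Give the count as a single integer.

3

(a) forbidden — Δl = -2 (E1 requires Δl = ±1)
(b) allowed
(c) allowed
(d) forbidden — Δm_l = -2 (E1 requires Δm_l = 0, ±1)
(e) allowed
Total allowed: 3 of 5.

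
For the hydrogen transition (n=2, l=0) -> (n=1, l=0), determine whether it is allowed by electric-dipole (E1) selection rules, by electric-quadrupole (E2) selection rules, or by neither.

neither

Δl = 0 − 0 = +0; l_i + l_f = 0.
E1 (Δl = ±1): not satisfied.
E2 (Δl = 0,±2, l_i+l_f ≥ 2): not satisfied.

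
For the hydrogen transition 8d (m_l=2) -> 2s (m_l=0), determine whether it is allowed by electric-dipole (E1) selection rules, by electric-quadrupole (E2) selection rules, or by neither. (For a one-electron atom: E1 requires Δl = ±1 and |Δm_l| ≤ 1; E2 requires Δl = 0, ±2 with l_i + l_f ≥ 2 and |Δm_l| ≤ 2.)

Δl = 0 − 2 = -2; l_i + l_f = 2.
Δm_l = -2.
E1 (Δl = ±1, |Δm_l| ≤ 1): not satisfied.
E2 (Δl = 0,±2, l_i+l_f ≥ 2, |Δm_l| ≤ 2): satisfied.

E2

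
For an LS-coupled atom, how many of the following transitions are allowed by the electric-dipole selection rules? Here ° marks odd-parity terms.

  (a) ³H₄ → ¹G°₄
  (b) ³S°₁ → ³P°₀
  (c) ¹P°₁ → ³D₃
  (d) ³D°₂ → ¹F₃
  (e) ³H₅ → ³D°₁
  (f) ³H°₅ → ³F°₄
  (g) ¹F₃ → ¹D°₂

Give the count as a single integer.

(a) forbidden (ΔS fails)
(b) forbidden (parity fails)
(c) forbidden (ΔS, ΔJ fail)
(d) forbidden (ΔS fails)
(e) forbidden (ΔL, ΔJ fail)
(f) forbidden (parity, ΔL fail)
(g) allowed
Total allowed: 1 of 7.

1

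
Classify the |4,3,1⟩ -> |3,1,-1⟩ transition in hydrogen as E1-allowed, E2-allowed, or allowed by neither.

E2

Δl = 1 − 3 = -2; l_i + l_f = 4.
Δm_l = -2.
E1 (Δl = ±1, |Δm_l| ≤ 1): not satisfied.
E2 (Δl = 0,±2, l_i+l_f ≥ 2, |Δm_l| ≤ 2): satisfied.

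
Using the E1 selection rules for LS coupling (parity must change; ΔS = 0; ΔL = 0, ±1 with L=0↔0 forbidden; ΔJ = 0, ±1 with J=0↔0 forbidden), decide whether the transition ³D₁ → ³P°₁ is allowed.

Reading off the term symbols: S 1→1, L 2→1, J 1→1, parity even→odd.
Parity must change: even → odd — ✓.
ΔS = 0: S: 1 → 1 — ✓.
ΔL = 0, ±1 (not L=0↔0): L: 2 → 1, ΔL = -1 — ✓.
ΔJ = 0, ±1 (not J=0↔0): J: 1 → 1, ΔJ = +0 — ✓.
All four E1 rules are satisfied.

allowed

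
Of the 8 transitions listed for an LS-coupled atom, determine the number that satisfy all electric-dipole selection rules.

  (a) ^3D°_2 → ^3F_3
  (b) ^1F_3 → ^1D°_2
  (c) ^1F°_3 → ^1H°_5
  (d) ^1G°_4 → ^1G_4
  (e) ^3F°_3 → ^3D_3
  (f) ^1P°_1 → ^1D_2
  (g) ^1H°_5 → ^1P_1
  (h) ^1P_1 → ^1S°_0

(a) allowed
(b) allowed
(c) forbidden (parity, ΔL, ΔJ fail)
(d) allowed
(e) allowed
(f) allowed
(g) forbidden (ΔL, ΔJ fail)
(h) allowed
Total allowed: 6 of 8.

6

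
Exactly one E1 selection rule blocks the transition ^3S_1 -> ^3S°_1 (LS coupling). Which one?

the L=0 ↔ L=0 exclusion

Reading off the term symbols: S 1→1, L 0→0, J 1→1, parity even→odd.
Parity must change: even → odd — satisfied.
ΔS = 0: S: 1 → 1 — satisfied.
ΔL = 0, ±1 (not L=0↔0): L: 0 → 0, ΔL = +0 — violated.
ΔJ = 0, ±1 (not J=0↔0): J: 1 → 1, ΔJ = +0 — satisfied.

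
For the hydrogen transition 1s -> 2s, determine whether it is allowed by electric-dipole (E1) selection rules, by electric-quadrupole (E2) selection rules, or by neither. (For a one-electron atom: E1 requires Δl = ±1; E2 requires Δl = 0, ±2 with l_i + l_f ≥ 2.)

Δl = 0 − 0 = +0; l_i + l_f = 0.
E1 (Δl = ±1): not satisfied.
E2 (Δl = 0,±2, l_i+l_f ≥ 2): not satisfied.

neither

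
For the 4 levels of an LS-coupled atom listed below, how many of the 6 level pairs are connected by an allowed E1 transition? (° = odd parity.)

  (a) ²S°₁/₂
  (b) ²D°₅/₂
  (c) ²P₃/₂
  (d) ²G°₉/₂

2

(a)–(b): forbidden (parity, ΔL, ΔJ).
(a)–(c): allowed.
(a)–(d): forbidden (parity, ΔL, ΔJ).
(b)–(c): allowed.
(b)–(d): forbidden (parity, ΔL, ΔJ).
(c)–(d): forbidden (ΔL, ΔJ).
Allowed pairs: 2 of 6.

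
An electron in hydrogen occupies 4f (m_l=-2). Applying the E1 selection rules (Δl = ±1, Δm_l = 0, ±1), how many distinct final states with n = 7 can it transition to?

5

E1 requires Δl = ±1, so l_f ∈ {2, 4}; with 0 ≤ l_f ≤ n_f−1 = 6, the allowed l_f values are {2, 4}.
For l_f = 2: m_f ∈ {m_i−1, m_i, m_i+1} ∩ [−2, 2] = {-2, -1} → 2 states.
For l_f = 4: m_f ∈ {m_i−1, m_i, m_i+1} ∩ [−4, 4] = {-3, -2, -1} → 3 states.
Total: 5.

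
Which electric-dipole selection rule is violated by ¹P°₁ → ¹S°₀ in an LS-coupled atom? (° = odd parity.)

ΔJ = 0, ±1 (not J=0↔0): J: 1 → 0, ΔJ = -1 — ✓.
Parity must change: odd → odd — ✗.
ΔL = 0, ±1 (not L=0↔0): L: 1 → 0, ΔL = -1 — ✓.
ΔS = 0: S: 0 → 0 — ✓.

parity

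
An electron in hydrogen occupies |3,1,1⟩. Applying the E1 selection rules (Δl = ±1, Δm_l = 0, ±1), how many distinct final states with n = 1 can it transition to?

1

E1 requires Δl = ±1, so l_f ∈ {0, 2}; with 0 ≤ l_f ≤ n_f−1 = 0, the allowed l_f values are {0}.
For l_f = 0: m_f ∈ {m_i−1, m_i, m_i+1} ∩ [−0, 0] = {0} → 1 state.
Total: 1.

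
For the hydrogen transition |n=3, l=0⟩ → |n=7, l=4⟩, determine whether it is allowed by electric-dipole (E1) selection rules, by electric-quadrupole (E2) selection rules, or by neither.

Δl = 4 − 0 = +4; l_i + l_f = 4.
E1 (Δl = ±1): not satisfied.
E2 (Δl = 0,±2, l_i+l_f ≥ 2): not satisfied.

neither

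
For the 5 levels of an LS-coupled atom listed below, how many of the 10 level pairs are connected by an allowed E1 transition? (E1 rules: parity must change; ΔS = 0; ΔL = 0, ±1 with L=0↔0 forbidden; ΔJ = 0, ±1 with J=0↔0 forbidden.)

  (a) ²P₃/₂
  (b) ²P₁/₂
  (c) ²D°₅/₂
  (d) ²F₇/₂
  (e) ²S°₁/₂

4

(a)–(b): forbidden (parity).
(a)–(c): allowed.
(a)–(d): forbidden (parity, ΔL, ΔJ).
(a)–(e): allowed.
(b)–(c): forbidden (ΔJ).
(b)–(d): forbidden (parity, ΔL, ΔJ).
(b)–(e): allowed.
(c)–(d): allowed.
(c)–(e): forbidden (parity, ΔL, ΔJ).
(d)–(e): forbidden (ΔL, ΔJ).
Allowed pairs: 4 of 10.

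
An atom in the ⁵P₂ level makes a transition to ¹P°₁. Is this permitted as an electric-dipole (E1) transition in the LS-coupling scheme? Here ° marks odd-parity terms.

Reading off the term symbols: S 2→0, L 1→1, J 2→1, parity even→odd.
ΔS = 0: S: 2 → 0 — fails.
ΔL = 0, ±1 (not L=0↔0): L: 1 → 1, ΔL = +0 — passes.
Parity must change: even → odd — passes.
ΔJ = 0, ±1 (not J=0↔0): J: 2 → 1, ΔJ = -1 — passes.
Rule(s) violated: ΔS.

forbidden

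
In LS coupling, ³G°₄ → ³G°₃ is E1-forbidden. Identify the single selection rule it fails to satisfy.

parity

Initial level: S=1, L=4, J=4, parity odd. Final level: S=1, L=4, J=3, parity odd.
Parity must change: odd → odd — fails.
ΔS = 0: S: 1 → 1 — passes.
ΔL = 0, ±1 (not L=0↔0): L: 4 → 4, ΔL = +0 — passes.
ΔJ = 0, ±1 (not J=0↔0): J: 4 → 3, ΔJ = -1 — passes.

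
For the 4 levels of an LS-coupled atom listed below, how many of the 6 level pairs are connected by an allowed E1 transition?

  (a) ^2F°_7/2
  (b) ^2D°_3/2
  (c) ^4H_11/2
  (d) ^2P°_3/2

0

(a)–(b): forbidden (parity, ΔJ).
(a)–(c): forbidden (ΔS, ΔL, ΔJ).
(a)–(d): forbidden (parity, ΔL, ΔJ).
(b)–(c): forbidden (ΔS, ΔL, ΔJ).
(b)–(d): forbidden (parity).
(c)–(d): forbidden (ΔS, ΔL, ΔJ).
Allowed pairs: 0 of 6.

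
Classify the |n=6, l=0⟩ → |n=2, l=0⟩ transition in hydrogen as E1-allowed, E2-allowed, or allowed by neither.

neither

Δl = 0 − 0 = +0; l_i + l_f = 0.
E1 (Δl = ±1): not satisfied.
E2 (Δl = 0,±2, l_i+l_f ≥ 2): not satisfied.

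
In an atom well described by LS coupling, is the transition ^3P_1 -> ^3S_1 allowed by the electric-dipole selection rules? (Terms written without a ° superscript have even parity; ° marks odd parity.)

ΔS = 0: S: 1 → 1 — passes.
ΔJ = 0, ±1 (not J=0↔0): J: 1 → 1, ΔJ = +0 — passes.
ΔL = 0, ±1 (not L=0↔0): L: 1 → 0, ΔL = -1 — passes.
Parity must change: even → even — fails.
Rule(s) violated: parity.

forbidden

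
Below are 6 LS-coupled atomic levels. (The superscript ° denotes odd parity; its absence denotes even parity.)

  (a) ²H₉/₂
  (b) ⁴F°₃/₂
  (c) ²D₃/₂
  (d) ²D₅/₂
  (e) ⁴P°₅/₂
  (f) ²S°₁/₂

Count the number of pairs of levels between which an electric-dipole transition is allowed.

(a)–(b): forbidden (ΔS, ΔL, ΔJ).
(a)–(c): forbidden (parity, ΔL, ΔJ).
(a)–(d): forbidden (parity, ΔL, ΔJ).
(a)–(e): forbidden (ΔS, ΔL, ΔJ).
(a)–(f): forbidden (ΔL, ΔJ).
(b)–(c): forbidden (ΔS).
(b)–(d): forbidden (ΔS).
(b)–(e): forbidden (parity, ΔL).
(b)–(f): forbidden (parity, ΔS, ΔL).
(c)–(d): forbidden (parity).
(c)–(e): forbidden (ΔS).
(c)–(f): forbidden (ΔL).
(d)–(e): forbidden (ΔS).
(d)–(f): forbidden (ΔL, ΔJ).
(e)–(f): forbidden (parity, ΔS, ΔJ).
Allowed pairs: 0 of 15.

0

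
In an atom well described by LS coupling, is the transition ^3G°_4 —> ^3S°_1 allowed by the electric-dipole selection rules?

ΔS = 0: S: 1 → 1 — ✓.
ΔJ = 0, ±1 (not J=0↔0): J: 4 → 1, ΔJ = -3 — ✗.
Parity must change: odd → odd — ✗.
ΔL = 0, ±1 (not L=0↔0): L: 4 → 0, ΔL = -4 — ✗.
Rule(s) violated: parity, ΔL, ΔJ.

forbidden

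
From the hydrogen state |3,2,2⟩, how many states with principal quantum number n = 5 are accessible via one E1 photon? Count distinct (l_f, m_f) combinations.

E1 requires Δl = ±1, so l_f ∈ {1, 3}; with 0 ≤ l_f ≤ n_f−1 = 4, the allowed l_f values are {1, 3}.
For l_f = 1: m_f ∈ {m_i−1, m_i, m_i+1} ∩ [−1, 1] = {1} → 1 state.
For l_f = 3: m_f ∈ {m_i−1, m_i, m_i+1} ∩ [−3, 3] = {1, 2, 3} → 3 states.
Total: 4.

4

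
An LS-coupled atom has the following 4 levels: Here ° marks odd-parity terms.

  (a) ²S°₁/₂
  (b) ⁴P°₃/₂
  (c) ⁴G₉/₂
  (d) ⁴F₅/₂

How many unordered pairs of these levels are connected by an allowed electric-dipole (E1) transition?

(a)–(b): forbidden (parity, ΔS).
(a)–(c): forbidden (ΔS, ΔL, ΔJ).
(a)–(d): forbidden (ΔS, ΔL, ΔJ).
(b)–(c): forbidden (ΔL, ΔJ).
(b)–(d): forbidden (ΔL).
(c)–(d): forbidden (parity, ΔJ).
Allowed pairs: 0 of 6.

0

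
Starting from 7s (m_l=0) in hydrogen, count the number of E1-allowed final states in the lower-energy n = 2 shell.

E1 requires Δl = ±1, so l_f ∈ {-1, 1}; with 0 ≤ l_f ≤ n_f−1 = 1, the allowed l_f values are {1}.
For l_f = 1: m_f ∈ {m_i−1, m_i, m_i+1} ∩ [−1, 1] = {-1, 0, 1} → 3 states.
Total: 3.

3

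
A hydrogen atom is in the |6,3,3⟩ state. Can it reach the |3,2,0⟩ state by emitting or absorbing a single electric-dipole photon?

forbidden

Δl = 2 − 3 = -1; the E1 rule Δl = ±1 is satisfied.
m_l: 3 → 0 (Δm_l = -3). |Δm_l| ≤ 1 violated.
The transition is electric-dipole forbidden.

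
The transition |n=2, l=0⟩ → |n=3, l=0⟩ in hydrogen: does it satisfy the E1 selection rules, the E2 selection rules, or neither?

neither

Δl = 0 − 0 = +0; l_i + l_f = 0.
E1 (Δl = ±1): not satisfied.
E2 (Δl = 0,±2, l_i+l_f ≥ 2): not satisfied.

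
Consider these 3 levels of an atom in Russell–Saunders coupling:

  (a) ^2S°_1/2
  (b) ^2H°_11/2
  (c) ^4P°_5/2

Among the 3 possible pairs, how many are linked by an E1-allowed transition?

(a)–(b): forbidden (parity, ΔL, ΔJ).
(a)–(c): forbidden (parity, ΔS, ΔJ).
(b)–(c): forbidden (parity, ΔS, ΔL, ΔJ).
Allowed pairs: 0 of 3.

0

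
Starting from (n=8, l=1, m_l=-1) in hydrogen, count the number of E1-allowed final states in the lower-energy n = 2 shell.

E1 requires Δl = ±1, so l_f ∈ {0, 2}; with 0 ≤ l_f ≤ n_f−1 = 1, the allowed l_f values are {0}.
For l_f = 0: m_f ∈ {m_i−1, m_i, m_i+1} ∩ [−0, 0] = {0} → 1 state.
Total: 1.

1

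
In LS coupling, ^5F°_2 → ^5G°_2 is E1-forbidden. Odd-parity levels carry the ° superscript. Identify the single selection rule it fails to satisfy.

ΔJ = 0, ±1 (not J=0↔0): J: 2 → 2, ΔJ = +0 — ✓.
Parity must change: odd → odd — ✗.
ΔS = 0: S: 2 → 2 — ✓.
ΔL = 0, ±1 (not L=0↔0): L: 3 → 4, ΔL = +1 — ✓.

parity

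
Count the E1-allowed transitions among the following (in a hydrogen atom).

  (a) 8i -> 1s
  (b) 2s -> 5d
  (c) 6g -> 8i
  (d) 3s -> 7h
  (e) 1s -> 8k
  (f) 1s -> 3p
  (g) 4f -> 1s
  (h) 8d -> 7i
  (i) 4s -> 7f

1

(a) forbidden — Δl = -6 (E1 requires Δl = ±1)
(b) forbidden — Δl = +2 (E1 requires Δl = ±1)
(c) forbidden — Δl = +2 (E1 requires Δl = ±1)
(d) forbidden — Δl = +5 (E1 requires Δl = ±1)
(e) forbidden — Δl = +7 (E1 requires Δl = ±1)
(f) allowed
(g) forbidden — Δl = -3 (E1 requires Δl = ±1)
(h) forbidden — Δl = +4 (E1 requires Δl = ±1)
(i) forbidden — Δl = +3 (E1 requires Δl = ±1)
Total allowed: 1 of 9.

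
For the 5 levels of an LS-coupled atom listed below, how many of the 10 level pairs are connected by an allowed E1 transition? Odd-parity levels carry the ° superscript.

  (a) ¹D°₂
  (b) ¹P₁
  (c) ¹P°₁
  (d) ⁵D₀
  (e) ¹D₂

4

(a)–(b): allowed.
(a)–(c): forbidden (parity).
(a)–(d): forbidden (ΔS, ΔJ).
(a)–(e): allowed.
(b)–(c): allowed.
(b)–(d): forbidden (parity, ΔS).
(b)–(e): forbidden (parity).
(c)–(d): forbidden (ΔS).
(c)–(e): allowed.
(d)–(e): forbidden (parity, ΔS, ΔJ).
Allowed pairs: 4 of 10.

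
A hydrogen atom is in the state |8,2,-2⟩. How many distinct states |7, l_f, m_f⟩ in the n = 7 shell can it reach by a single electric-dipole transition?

E1 requires Δl = ±1, so l_f ∈ {1, 3}; with 0 ≤ l_f ≤ n_f−1 = 6, the allowed l_f values are {1, 3}.
For l_f = 1: m_f ∈ {m_i−1, m_i, m_i+1} ∩ [−1, 1] = {-1} → 1 state.
For l_f = 3: m_f ∈ {m_i−1, m_i, m_i+1} ∩ [−3, 3] = {-3, -2, -1} → 3 states.
Total: 4.

4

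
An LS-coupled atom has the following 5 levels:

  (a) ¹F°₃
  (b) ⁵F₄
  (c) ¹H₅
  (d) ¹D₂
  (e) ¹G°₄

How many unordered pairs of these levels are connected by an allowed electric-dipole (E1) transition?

2

(a)–(b): forbidden (ΔS).
(a)–(c): forbidden (ΔL, ΔJ).
(a)–(d): allowed.
(a)–(e): forbidden (parity).
(b)–(c): forbidden (parity, ΔS, ΔL).
(b)–(d): forbidden (parity, ΔS, ΔJ).
(b)–(e): forbidden (ΔS).
(c)–(d): forbidden (parity, ΔL, ΔJ).
(c)–(e): allowed.
(d)–(e): forbidden (ΔL, ΔJ).
Allowed pairs: 2 of 10.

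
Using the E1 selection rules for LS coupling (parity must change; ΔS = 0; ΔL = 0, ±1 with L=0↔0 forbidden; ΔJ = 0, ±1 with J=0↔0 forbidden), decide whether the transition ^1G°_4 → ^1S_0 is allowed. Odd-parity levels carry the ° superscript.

Reading off the term symbols: S 0→0, L 4→0, J 4→0, parity odd→even.
Parity must change: odd → even — passes.
ΔL = 0, ±1 (not L=0↔0): L: 4 → 0, ΔL = -4 — fails.
ΔJ = 0, ±1 (not J=0↔0): J: 4 → 0, ΔJ = -4 — fails.
ΔS = 0: S: 0 → 0 — passes.
Rule(s) violated: ΔL, ΔJ.

forbidden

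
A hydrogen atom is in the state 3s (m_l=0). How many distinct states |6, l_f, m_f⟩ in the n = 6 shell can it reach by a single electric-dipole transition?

3

E1 requires Δl = ±1, so l_f ∈ {-1, 1}; with 0 ≤ l_f ≤ n_f−1 = 5, the allowed l_f values are {1}.
For l_f = 1: m_f ∈ {m_i−1, m_i, m_i+1} ∩ [−1, 1] = {-1, 0, 1} → 3 states.
Total: 3.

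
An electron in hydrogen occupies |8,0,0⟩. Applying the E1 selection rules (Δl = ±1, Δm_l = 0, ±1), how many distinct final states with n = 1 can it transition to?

0

E1 requires l_f ∈ {-1, 1}, but neither lies in [0, 0], so no final state is reachable.
Total: 0.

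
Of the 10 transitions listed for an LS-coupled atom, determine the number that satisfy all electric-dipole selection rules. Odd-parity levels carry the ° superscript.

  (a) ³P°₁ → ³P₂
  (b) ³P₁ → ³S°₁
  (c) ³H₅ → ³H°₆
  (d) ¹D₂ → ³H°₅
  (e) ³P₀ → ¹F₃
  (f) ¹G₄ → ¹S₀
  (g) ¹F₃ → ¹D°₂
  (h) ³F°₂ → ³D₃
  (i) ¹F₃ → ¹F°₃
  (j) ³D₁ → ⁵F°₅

6

(a) allowed
(b) allowed
(c) allowed
(d) forbidden (ΔS, ΔL, ΔJ fail)
(e) forbidden (parity, ΔS, ΔL, ΔJ fail)
(f) forbidden (parity, ΔL, ΔJ fail)
(g) allowed
(h) allowed
(i) allowed
(j) forbidden (ΔS, ΔJ fail)
Total allowed: 6 of 10.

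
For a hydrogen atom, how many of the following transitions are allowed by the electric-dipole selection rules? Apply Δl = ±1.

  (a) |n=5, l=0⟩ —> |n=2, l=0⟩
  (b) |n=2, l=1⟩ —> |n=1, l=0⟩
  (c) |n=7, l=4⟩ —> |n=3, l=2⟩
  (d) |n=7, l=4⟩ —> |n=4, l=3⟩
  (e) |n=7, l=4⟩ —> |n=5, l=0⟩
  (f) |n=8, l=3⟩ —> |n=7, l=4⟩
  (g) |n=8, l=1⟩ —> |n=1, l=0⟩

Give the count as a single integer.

4

(a) forbidden — Δl = +0 (E1 requires Δl = ±1)
(b) allowed
(c) forbidden — Δl = -2 (E1 requires Δl = ±1)
(d) allowed
(e) forbidden — Δl = -4 (E1 requires Δl = ±1)
(f) allowed
(g) allowed
Total allowed: 4 of 7.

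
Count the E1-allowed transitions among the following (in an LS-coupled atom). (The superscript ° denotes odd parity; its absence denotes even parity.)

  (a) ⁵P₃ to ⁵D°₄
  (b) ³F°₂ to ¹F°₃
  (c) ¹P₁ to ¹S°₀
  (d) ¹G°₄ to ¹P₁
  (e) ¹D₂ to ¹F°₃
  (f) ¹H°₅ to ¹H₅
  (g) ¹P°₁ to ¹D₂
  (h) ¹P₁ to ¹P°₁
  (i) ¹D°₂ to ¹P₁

7

(a) allowed
(b) forbidden (parity, ΔS fail)
(c) allowed
(d) forbidden (ΔL, ΔJ fail)
(e) allowed
(f) allowed
(g) allowed
(h) allowed
(i) allowed
Total allowed: 7 of 9.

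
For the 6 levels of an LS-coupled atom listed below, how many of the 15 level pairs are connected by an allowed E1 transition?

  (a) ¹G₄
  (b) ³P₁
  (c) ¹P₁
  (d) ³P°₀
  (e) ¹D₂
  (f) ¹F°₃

3

(a)–(b): forbidden (parity, ΔS, ΔL, ΔJ).
(a)–(c): forbidden (parity, ΔL, ΔJ).
(a)–(d): forbidden (ΔS, ΔL, ΔJ).
(a)–(e): forbidden (parity, ΔL, ΔJ).
(a)–(f): allowed.
(b)–(c): forbidden (parity, ΔS).
(b)–(d): allowed.
(b)–(e): forbidden (parity, ΔS).
(b)–(f): forbidden (ΔS, ΔL, ΔJ).
(c)–(d): forbidden (ΔS).
(c)–(e): forbidden (parity).
(c)–(f): forbidden (ΔL, ΔJ).
(d)–(e): forbidden (ΔS, ΔJ).
(d)–(f): forbidden (parity, ΔS, ΔL, ΔJ).
(e)–(f): allowed.
Allowed pairs: 3 of 15.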